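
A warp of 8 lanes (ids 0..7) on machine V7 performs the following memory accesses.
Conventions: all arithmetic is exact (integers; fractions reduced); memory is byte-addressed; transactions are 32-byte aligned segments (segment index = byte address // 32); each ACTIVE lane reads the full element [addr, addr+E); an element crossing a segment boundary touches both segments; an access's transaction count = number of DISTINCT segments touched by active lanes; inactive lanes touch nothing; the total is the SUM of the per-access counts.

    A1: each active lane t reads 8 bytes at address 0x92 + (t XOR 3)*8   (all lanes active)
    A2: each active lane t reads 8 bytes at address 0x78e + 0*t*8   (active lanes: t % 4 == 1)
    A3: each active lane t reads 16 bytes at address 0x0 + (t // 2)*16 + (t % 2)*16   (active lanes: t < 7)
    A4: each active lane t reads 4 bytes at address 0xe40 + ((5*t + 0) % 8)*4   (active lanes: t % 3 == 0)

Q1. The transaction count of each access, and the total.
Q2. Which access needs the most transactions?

A1: 3 transactions
A2: 1 transaction
A3: 2 transactions
A4: 1 transaction

Answer: 3,1,2,1; total 7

Answer: A1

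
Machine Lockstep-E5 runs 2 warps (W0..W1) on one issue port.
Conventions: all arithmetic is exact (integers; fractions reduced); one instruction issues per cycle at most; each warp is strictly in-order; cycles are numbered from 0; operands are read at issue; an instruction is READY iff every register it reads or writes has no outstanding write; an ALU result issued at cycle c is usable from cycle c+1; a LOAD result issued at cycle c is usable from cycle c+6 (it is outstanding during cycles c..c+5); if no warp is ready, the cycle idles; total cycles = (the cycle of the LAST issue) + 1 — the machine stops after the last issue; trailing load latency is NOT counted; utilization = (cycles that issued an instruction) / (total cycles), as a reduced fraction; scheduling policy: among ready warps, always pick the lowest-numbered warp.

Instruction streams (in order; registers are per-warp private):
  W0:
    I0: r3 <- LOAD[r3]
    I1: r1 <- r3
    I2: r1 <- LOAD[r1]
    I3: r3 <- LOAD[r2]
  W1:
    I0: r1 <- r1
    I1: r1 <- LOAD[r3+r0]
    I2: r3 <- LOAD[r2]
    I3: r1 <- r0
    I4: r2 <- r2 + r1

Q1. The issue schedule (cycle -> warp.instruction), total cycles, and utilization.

cycle 0: W0.I0
cycle 1: W1.I0
cycle 2: W1.I1
cycle 3: W1.I2
cycle 4: idle
cycle 5: idle
cycle 6: W0.I1
cycle 7: W0.I2
cycle 8: W0.I3
cycle 9: W1.I3
cycle 10: W1.I4

Answer: 11 cycles, utilization 9/11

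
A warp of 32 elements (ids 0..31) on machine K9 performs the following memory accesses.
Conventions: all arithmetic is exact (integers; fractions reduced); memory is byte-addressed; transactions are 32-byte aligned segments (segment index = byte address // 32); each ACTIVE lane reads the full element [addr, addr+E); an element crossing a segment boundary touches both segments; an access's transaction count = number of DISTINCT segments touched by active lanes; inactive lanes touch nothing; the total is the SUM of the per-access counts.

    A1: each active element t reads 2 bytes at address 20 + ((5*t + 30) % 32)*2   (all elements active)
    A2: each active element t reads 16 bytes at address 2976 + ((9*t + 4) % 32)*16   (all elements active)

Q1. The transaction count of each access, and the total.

A1: 3 transactions
A2: 16 transactions

Answer: 3,16; total 19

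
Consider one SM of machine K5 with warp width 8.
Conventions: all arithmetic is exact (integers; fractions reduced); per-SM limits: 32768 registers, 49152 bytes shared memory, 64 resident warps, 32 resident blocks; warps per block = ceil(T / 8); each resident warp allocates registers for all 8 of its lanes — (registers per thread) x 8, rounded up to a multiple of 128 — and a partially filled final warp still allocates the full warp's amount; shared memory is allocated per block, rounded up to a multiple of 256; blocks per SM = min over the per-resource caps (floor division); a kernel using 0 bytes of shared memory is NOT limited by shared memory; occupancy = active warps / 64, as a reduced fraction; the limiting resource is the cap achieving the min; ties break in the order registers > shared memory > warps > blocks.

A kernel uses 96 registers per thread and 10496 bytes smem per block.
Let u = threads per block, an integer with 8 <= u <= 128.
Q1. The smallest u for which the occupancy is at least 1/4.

Answer: u = 25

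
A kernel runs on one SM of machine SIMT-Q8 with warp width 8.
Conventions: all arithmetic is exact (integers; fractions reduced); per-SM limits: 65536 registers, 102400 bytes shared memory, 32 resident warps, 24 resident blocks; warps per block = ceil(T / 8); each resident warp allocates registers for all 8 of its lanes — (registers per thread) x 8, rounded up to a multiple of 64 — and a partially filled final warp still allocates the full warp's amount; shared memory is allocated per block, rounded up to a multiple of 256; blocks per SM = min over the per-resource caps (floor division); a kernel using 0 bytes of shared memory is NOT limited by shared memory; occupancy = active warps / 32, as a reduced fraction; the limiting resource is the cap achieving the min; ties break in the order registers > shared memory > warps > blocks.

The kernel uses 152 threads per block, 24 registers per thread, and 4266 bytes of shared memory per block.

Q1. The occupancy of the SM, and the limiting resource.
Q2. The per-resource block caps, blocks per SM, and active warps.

Answer: occupancy 19/32, limited by warps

registers: 17 blocks
shared memory: 23 blocks
warps: 1 block
blocks: 24 blocks

Answer: 1 block, 19 active warps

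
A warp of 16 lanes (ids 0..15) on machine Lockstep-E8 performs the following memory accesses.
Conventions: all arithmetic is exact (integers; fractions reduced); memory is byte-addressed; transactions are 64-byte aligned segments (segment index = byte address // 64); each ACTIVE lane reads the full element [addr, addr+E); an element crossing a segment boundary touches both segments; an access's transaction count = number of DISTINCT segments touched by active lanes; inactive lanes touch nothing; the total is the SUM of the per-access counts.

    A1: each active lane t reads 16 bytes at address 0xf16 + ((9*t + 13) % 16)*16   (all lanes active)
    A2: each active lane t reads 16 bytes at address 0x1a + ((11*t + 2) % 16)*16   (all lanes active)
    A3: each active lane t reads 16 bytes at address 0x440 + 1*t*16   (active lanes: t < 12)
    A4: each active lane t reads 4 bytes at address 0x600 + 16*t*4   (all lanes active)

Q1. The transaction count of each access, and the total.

A1: 5 transactions
A2: 5 transactions
A3: 3 transactions
A4: 16 transactions

Answer: 5,5,3,16; total 29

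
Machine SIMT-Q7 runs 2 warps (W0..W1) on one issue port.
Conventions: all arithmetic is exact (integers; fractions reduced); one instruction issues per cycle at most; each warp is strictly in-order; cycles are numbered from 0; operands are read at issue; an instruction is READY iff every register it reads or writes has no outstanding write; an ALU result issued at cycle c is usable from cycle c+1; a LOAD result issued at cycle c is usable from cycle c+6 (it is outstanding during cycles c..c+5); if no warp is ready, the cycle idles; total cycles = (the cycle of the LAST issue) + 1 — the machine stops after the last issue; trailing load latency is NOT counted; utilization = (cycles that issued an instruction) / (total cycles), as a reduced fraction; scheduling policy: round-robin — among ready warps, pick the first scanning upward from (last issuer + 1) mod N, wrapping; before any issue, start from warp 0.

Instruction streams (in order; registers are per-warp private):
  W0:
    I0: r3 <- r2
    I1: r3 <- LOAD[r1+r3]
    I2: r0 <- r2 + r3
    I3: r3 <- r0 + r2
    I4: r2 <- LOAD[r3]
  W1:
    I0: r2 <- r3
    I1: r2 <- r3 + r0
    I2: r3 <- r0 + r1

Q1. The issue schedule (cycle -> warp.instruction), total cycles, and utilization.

cycle 0: W0.I0
cycle 1: W1.I0
cycle 2: W0.I1
cycle 3: W1.I1
cycle 4: W1.I2
cycle 5: idle
cycle 6: idle
cycle 7: idle
cycle 8: W0.I2
cycle 9: W0.I3
cycle 10: W0.I4

Answer: 11 cycles, utilization 8/11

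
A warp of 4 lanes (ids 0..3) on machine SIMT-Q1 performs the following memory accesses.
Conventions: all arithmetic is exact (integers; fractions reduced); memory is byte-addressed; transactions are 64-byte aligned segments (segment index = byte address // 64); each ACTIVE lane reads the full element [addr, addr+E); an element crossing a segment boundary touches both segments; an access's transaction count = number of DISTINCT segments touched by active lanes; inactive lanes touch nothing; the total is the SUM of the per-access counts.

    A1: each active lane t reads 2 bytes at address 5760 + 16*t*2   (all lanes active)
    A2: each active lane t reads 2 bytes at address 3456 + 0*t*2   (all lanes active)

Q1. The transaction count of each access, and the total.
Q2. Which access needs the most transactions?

A1: 2 transactions
A2: 1 transaction

Answer: 2,1; total 3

Answer: A1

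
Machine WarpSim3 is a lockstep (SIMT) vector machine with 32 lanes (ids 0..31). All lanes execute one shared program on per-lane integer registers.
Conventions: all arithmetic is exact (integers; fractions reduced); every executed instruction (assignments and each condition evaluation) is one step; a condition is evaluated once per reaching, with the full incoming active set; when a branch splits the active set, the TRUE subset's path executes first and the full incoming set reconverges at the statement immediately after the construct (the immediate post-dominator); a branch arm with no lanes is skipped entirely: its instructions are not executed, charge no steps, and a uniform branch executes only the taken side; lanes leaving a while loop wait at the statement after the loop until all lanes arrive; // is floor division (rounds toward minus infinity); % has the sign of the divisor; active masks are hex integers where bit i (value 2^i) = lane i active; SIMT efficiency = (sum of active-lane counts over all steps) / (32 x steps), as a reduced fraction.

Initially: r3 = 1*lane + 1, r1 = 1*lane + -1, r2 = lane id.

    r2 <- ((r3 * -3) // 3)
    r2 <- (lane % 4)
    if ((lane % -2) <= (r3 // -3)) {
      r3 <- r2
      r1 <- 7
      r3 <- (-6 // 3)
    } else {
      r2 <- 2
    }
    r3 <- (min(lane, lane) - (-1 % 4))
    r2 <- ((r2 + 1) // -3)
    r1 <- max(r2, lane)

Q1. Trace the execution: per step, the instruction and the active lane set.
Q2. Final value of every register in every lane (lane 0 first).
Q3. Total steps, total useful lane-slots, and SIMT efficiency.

step 0: r2 <- ((r3 * -3) // 3)       0xffffffff
step 1: r2 <- (lane % 4)             0xffffffff
step 2: eval ((lane % -2) <= (r3 // -3)) 0xffffffff
step 3: r3 <- r2                     0x00000002
step 4: r1 <- 7                      0x00000002
step 5: r3 <- (-6 // 3)              0x00000002
step 6: r2 <- 2                      0xfffffffd
step 7: r3 <- (min(lane, lane) - (-1 % 4)) 0xffffffff
step 8: r2 <- ((r2 + 1) // -3)       0xffffffff
step 9: r1 <- max(r2, lane)          0xffffffff

Answer: 10 steps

r3: -3,-2,-1,0,1,2,3,4,5,6,7,8,9,10,11,12,13,14,15,16,17,18,19,20,21,22,23,24,25,26,27,28
r1: 0,1,2,3,4,5,6,7,8,9,10,11,12,13,14,15,16,17,18,19,20,21,22,23,24,25,26,27,28,29,30,31
r2: -1,-1,-1,-1,-1,-1,-1,-1,-1,-1,-1,-1,-1,-1,-1,-1,-1,-1,-1,-1,-1,-1,-1,-1,-1,-1,-1,-1,-1,-1,-1,-1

steps = 10; useful = 226; efficiency = 226/320 = 113/160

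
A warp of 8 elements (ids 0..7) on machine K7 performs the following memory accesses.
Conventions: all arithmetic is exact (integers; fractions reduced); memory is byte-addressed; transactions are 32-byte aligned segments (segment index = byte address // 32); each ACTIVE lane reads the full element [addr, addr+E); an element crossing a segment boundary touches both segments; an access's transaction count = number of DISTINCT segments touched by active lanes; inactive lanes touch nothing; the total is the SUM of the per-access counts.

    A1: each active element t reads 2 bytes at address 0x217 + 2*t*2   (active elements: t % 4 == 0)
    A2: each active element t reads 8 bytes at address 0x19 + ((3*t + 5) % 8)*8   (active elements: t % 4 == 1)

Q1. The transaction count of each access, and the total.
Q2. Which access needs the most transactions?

A1: 2 transactions
A2: 3 transactions

Answer: 2,3; total 5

Answer: A2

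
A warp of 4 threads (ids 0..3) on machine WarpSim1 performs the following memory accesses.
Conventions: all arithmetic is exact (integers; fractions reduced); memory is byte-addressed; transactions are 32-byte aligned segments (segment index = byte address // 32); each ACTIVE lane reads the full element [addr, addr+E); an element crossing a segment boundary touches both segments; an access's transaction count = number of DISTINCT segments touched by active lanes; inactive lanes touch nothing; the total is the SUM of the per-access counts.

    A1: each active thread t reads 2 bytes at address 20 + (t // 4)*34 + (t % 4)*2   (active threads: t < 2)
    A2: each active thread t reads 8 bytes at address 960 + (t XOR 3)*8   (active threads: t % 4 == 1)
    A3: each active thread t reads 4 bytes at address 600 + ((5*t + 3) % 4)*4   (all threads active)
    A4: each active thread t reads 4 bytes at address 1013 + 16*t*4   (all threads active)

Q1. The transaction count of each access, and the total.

A1: 1 transaction
A2: 1 transaction
A3: 2 transactions
A4: 4 transactions

Answer: 1,1,2,4; total 8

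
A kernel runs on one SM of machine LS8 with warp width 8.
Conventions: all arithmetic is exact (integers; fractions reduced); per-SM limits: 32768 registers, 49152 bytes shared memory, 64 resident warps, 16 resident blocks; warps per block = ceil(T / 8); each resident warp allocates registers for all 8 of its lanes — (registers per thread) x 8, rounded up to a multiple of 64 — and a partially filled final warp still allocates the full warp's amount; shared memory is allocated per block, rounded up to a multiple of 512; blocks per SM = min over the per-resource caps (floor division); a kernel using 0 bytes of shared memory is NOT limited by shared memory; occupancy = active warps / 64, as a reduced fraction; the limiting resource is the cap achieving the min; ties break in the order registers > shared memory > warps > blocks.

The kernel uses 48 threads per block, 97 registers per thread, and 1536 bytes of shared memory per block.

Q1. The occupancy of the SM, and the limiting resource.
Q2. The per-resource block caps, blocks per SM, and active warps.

Answer: occupancy 9/16, limited by registers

registers: 6 blocks
shared memory: 32 blocks
warps: 10 blocks
blocks: 16 blocks

Answer: 6 blocks, 36 active warps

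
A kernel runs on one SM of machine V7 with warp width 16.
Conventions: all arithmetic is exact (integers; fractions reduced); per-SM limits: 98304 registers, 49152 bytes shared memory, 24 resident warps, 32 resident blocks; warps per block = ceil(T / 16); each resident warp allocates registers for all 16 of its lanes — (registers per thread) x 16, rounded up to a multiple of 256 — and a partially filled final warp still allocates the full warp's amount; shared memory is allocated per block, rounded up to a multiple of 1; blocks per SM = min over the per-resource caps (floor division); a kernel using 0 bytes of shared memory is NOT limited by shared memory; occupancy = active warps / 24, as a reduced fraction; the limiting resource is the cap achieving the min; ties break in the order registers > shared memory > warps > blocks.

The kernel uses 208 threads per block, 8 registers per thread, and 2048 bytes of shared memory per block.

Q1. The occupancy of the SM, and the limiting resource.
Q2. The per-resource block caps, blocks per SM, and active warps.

Answer: occupancy 13/24, limited by warps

registers: 29 blocks
shared memory: 24 blocks
warps: 1 block
blocks: 32 blocks

Answer: 1 block, 13 active warps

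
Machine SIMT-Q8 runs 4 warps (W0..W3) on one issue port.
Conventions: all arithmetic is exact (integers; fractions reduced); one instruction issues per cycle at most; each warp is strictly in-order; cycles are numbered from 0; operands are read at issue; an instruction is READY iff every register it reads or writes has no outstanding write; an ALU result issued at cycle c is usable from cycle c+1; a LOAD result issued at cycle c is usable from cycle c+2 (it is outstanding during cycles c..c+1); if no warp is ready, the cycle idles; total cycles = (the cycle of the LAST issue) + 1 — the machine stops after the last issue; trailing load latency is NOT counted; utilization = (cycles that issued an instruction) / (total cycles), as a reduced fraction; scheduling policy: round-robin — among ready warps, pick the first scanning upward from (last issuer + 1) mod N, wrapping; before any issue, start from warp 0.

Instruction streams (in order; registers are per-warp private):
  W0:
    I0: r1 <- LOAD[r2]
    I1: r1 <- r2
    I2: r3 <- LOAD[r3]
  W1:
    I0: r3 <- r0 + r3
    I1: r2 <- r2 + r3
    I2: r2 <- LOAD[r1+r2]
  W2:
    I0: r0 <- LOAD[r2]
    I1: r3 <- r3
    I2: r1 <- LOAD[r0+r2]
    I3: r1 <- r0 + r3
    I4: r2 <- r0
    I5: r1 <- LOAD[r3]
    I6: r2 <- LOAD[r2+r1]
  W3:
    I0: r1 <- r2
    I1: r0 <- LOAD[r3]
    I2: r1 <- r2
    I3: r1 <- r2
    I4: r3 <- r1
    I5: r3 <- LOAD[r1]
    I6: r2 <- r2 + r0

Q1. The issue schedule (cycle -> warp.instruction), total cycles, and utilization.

cycle 0: W0.I0
cycle 1: W1.I0
cycle 2: W2.I0
cycle 3: W3.I0
cycle 4: W0.I1
cycle 5: W1.I1
cycle 6: W2.I1
cycle 7: W3.I1
cycle 8: W0.I2
cycle 9: W1.I2
cycle 10: W2.I2
cycle 11: W3.I2
cycle 12: W2.I3
cycle 13: W3.I3
cycle 14: W2.I4
cycle 15: W3.I4
cycle 16: W2.I5
cycle 17: W3.I5
cycle 18: W2.I6
cycle 19: W3.I6

Answer: 20 cycles, utilization 1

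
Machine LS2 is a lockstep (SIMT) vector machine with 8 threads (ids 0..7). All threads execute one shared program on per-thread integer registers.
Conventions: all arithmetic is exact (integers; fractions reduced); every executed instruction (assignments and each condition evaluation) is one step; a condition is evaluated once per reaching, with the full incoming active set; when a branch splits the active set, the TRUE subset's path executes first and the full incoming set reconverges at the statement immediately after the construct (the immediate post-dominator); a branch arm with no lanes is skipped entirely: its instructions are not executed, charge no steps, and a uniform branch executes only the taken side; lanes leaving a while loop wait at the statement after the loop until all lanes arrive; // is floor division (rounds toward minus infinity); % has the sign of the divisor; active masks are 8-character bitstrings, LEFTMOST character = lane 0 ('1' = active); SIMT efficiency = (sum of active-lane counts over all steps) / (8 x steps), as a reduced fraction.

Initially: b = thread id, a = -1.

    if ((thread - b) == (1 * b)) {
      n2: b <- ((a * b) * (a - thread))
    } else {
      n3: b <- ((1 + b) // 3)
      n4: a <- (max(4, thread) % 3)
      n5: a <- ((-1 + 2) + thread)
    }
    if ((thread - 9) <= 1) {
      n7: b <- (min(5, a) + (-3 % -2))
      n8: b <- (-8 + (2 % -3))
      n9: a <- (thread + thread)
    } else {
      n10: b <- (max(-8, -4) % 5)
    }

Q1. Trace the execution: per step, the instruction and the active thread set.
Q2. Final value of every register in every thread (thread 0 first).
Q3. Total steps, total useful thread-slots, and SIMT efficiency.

step 0: eval ((thread - b) == (1 * b)) 11111111
step 1: b <- ((a * b) * (a - thread)) 10000000
step 2: b <- ((1 + b) // 3)          01111111
step 3: a <- (max(4, thread) % 3)    01111111
step 4: a <- ((-1 + 2) + thread)     01111111
step 5: eval ((thread - 9) <= 1)     11111111
step 6: b <- (min(5, a) + (-3 % -2)) 11111111
step 7: b <- (-8 + (2 % -3))         11111111
step 8: a <- (thread + thread)       11111111

Answer: 9 steps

b: -9,-9,-9,-9,-9,-9,-9,-9
a: 0,2,4,6,8,10,12,14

steps = 9; useful = 62; efficiency = 62/72 = 31/36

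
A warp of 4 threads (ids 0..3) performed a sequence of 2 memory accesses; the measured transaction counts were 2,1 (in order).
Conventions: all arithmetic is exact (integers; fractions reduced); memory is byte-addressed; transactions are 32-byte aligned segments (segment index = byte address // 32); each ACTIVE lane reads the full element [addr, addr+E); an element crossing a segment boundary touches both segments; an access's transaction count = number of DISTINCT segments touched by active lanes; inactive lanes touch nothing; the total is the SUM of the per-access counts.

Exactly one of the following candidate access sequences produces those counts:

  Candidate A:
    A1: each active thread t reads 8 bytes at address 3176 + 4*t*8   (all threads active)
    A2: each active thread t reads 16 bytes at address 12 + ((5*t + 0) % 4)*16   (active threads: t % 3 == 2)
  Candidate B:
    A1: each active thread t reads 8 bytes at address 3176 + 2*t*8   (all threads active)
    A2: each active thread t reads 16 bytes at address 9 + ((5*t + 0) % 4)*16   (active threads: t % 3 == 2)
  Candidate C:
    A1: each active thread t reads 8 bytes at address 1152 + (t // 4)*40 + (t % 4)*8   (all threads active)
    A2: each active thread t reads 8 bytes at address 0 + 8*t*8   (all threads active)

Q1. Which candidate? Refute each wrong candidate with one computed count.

A: A1 gives 4 transactions, not 2
C: A1 gives 1 transaction, not 2
B: all counts match (2,1)

Answer: B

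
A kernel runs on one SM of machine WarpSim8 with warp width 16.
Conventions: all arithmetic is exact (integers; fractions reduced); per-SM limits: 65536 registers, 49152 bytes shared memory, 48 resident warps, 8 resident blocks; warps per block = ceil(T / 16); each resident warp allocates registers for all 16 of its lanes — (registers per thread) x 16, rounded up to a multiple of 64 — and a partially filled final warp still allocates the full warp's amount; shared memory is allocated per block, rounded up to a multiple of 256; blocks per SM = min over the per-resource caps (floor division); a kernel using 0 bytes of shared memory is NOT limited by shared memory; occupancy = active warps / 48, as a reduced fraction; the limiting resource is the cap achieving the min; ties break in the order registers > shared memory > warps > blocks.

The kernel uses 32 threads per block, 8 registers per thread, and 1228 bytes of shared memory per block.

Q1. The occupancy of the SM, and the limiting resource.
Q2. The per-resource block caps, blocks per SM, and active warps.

Answer: occupancy 1/3, limited by blocks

registers: 256 blocks
shared memory: 38 blocks
warps: 24 blocks
blocks: 8 blocks

Answer: 8 blocks, 16 active warps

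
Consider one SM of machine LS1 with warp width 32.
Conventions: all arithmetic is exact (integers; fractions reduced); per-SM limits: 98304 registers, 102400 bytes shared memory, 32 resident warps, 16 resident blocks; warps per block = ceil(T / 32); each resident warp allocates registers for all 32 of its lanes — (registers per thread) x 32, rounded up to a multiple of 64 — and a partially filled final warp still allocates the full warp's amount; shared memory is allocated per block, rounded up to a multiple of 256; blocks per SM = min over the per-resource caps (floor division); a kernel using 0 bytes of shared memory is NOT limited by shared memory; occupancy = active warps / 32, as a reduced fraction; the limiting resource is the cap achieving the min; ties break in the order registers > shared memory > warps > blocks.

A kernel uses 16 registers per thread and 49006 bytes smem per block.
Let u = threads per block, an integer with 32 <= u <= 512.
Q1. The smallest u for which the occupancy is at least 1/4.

Answer: u = 97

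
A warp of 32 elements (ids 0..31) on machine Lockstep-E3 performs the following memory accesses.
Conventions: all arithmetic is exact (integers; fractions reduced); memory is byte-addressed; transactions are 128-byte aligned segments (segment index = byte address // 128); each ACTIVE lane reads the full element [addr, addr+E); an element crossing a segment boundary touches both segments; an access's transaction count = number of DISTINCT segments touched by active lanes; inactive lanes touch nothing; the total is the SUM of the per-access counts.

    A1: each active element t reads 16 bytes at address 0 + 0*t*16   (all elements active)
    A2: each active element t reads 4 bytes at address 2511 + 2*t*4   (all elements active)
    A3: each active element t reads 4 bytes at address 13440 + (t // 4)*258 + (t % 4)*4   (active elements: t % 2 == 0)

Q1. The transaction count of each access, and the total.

A1: 1 transaction
A2: 3 transactions
A3: 8 transactions

Answer: 1,3,8; total 12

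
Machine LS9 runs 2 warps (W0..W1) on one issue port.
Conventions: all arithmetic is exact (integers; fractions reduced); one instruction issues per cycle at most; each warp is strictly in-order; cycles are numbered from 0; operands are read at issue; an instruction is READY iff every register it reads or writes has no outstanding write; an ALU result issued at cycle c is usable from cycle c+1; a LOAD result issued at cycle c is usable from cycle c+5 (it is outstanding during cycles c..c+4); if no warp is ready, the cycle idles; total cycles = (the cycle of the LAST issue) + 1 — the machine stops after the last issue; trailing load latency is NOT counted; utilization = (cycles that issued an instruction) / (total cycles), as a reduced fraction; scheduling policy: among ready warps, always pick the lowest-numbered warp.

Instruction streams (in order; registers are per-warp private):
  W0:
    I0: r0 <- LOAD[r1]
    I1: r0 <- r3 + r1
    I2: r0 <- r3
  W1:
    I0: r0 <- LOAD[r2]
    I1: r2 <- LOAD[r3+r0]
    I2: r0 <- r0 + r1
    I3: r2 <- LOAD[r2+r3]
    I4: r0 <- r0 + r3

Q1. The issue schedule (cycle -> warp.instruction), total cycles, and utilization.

cycle 0: W0.I0
cycle 1: W1.I0
cycle 2: idle
cycle 3: idle
cycle 4: idle
cycle 5: W0.I1
cycle 6: W0.I2
cycle 7: W1.I1
cycle 8: W1.I2
cycle 9: idle
cycle 10: idle
cycle 11: idle
cycle 12: W1.I3
cycle 13: W1.I4

Answer: 14 cycles, utilization 4/7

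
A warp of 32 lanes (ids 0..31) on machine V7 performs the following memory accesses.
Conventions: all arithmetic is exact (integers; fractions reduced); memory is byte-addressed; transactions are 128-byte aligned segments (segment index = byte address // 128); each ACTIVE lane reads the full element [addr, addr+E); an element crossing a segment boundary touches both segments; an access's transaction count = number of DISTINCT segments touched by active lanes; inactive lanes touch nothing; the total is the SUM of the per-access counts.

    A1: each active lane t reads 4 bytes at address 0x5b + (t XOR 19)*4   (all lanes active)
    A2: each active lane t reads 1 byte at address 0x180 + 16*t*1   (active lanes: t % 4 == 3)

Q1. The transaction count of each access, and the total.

A1: 2 transactions
A2: 4 transactions

Answer: 2,4; total 6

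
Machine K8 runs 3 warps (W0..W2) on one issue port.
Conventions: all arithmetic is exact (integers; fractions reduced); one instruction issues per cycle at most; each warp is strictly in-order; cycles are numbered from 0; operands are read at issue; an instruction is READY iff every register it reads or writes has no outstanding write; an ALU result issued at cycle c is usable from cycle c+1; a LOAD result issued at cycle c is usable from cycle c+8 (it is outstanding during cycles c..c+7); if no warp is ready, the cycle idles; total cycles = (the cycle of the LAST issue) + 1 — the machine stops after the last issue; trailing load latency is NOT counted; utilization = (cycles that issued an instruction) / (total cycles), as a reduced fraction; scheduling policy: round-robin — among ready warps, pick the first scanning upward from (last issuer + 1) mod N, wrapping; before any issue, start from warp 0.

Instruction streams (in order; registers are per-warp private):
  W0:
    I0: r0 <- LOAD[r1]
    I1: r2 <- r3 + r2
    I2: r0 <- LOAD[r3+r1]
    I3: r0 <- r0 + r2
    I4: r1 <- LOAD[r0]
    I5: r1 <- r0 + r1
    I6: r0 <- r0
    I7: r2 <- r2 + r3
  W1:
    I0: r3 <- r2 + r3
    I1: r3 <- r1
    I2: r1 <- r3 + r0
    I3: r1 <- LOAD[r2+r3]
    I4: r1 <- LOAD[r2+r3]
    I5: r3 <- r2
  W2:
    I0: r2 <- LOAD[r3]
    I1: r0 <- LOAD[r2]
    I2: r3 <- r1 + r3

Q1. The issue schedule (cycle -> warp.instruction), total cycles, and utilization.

cycle 0: W0.I0
cycle 1: W1.I0
cycle 2: W2.I0
cycle 3: W0.I1
cycle 4: W1.I1
cycle 5: W1.I2
cycle 6: W1.I3
cycle 7: idle
cycle 8: W0.I2
cycle 9: idle
cycle 10: W2.I1
cycle 11: W2.I2
cycle 12: idle
cycle 13: idle
cycle 14: W1.I4
cycle 15: W1.I5
cycle 16: W0.I3
cycle 17: W0.I4
cycle 18: idle
cycle 19: idle
cycle 20: idle
cycle 21: idle
cycle 22: idle
cycle 23: idle
cycle 24: idle
cycle 25: W0.I5
cycle 26: W0.I6
cycle 27: W0.I7

Answer: 28 cycles, utilization 17/28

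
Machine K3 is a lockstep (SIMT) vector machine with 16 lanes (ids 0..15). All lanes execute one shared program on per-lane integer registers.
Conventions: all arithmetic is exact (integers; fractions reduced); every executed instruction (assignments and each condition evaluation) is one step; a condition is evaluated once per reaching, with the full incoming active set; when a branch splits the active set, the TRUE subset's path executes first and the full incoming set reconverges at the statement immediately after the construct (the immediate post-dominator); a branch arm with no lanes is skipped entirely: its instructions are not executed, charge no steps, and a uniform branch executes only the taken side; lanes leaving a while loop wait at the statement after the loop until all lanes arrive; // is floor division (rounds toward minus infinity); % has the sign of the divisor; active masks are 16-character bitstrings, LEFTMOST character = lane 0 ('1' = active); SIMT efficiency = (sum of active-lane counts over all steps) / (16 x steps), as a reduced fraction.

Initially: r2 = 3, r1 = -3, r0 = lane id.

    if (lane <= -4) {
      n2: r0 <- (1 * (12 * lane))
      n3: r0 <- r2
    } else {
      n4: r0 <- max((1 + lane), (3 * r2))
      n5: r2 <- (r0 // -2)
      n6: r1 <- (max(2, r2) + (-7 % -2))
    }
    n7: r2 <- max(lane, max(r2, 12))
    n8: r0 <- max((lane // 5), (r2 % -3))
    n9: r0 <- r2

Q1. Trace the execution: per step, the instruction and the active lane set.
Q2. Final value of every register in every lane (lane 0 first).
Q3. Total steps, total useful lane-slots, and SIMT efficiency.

step 0: eval (lane <= -4)            1111111111111111
step 1: r0 <- max((1 + lane), (3 * r2)) 1111111111111111
step 2: r2 <- (r0 // -2)             1111111111111111
step 3: r1 <- (max(2, r2) + (-7 % -2)) 1111111111111111
step 4: r2 <- max(lane, max(r2, 12)) 1111111111111111
step 5: r0 <- max((lane // 5), (r2 % -3)) 1111111111111111
step 6: r0 <- r2                     1111111111111111

Answer: 7 steps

r2: 12,12,12,12,12,12,12,12,12,12,12,12,12,13,14,15
r1: 1,1,1,1,1,1,1,1,1,1,1,1,1,1,1,1
r0: 12,12,12,12,12,12,12,12,12,12,12,12,12,13,14,15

steps = 7; useful = 112; efficiency = 112/112 = 1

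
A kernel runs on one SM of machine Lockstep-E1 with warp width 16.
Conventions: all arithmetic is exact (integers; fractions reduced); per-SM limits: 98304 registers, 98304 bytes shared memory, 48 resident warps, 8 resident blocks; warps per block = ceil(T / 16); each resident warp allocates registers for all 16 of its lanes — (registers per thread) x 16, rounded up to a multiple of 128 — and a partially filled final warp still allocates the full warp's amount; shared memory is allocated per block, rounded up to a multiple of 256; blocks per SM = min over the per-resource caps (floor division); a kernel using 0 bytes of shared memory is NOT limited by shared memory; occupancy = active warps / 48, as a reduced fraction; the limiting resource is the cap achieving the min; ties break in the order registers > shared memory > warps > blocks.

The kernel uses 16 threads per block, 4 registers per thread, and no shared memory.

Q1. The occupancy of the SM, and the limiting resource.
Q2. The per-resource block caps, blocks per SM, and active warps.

Answer: occupancy 1/6, limited by blocks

registers: 768 blocks
shared memory: no limit (kernel uses none)
warps: 48 blocks
blocks: 8 blocks

Answer: 8 blocks, 8 active warps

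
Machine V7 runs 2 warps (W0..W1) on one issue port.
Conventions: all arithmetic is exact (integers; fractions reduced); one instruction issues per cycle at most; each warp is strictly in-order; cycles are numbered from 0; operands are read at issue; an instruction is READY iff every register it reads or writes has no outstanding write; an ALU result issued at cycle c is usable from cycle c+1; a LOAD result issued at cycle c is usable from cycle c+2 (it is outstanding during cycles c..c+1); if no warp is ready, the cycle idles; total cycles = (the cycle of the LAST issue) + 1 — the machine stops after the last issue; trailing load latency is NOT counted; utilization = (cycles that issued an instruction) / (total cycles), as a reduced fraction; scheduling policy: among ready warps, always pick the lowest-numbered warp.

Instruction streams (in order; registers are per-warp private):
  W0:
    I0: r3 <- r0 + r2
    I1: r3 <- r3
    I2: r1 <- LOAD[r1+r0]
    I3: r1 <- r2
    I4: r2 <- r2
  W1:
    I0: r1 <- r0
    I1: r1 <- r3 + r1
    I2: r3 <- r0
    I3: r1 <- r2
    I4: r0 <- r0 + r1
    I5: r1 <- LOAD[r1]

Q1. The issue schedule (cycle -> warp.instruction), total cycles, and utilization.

cycle 0: W0.I0
cycle 1: W0.I1
cycle 2: W0.I2
cycle 3: W1.I0
cycle 4: W0.I3
cycle 5: W0.I4
cycle 6: W1.I1
cycle 7: W1.I2
cycle 8: W1.I3
cycle 9: W1.I4
cycle 10: W1.I5

Answer: 11 cycles, utilization 1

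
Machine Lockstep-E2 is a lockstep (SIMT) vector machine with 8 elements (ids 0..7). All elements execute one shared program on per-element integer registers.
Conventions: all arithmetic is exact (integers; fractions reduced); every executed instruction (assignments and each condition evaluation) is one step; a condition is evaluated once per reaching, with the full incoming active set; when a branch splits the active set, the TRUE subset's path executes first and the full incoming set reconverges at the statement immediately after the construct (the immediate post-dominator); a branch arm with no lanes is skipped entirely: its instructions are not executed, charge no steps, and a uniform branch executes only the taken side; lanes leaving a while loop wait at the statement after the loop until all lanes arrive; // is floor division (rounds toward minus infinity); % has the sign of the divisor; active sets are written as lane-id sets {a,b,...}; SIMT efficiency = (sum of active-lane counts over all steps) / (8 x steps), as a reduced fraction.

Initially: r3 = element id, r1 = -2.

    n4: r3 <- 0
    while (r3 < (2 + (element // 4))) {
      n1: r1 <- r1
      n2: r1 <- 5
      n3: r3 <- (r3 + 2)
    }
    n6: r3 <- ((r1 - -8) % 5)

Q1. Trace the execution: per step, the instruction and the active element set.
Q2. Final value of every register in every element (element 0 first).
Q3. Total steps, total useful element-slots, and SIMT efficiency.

step 0: r3 <- 0                      {0,1,2,3,4,5,6,7}
step 1: eval (r3 < (2 + (element // 4))) {0,1,2,3,4,5,6,7}
step 2: r1 <- r1                     {0,1,2,3,4,5,6,7}
step 3: r1 <- 5                      {0,1,2,3,4,5,6,7}
step 4: r3 <- (r3 + 2)               {0,1,2,3,4,5,6,7}
step 5: eval (r3 < (2 + (element // 4))) {0,1,2,3,4,5,6,7}
step 6: r1 <- r1                     {4,5,6,7}
step 7: r1 <- 5                      {4,5,6,7}
step 8: r3 <- (r3 + 2)               {4,5,6,7}
step 9: eval (r3 < (2 + (element // 4))) {4,5,6,7}
step 10: r3 <- ((r1 - -8) % 5)        {0,1,2,3,4,5,6,7}

Answer: 11 steps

r3: 3,3,3,3,3,3,3,3
r1: 5,5,5,5,5,5,5,5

steps = 11; useful = 72; efficiency = 72/88 = 9/11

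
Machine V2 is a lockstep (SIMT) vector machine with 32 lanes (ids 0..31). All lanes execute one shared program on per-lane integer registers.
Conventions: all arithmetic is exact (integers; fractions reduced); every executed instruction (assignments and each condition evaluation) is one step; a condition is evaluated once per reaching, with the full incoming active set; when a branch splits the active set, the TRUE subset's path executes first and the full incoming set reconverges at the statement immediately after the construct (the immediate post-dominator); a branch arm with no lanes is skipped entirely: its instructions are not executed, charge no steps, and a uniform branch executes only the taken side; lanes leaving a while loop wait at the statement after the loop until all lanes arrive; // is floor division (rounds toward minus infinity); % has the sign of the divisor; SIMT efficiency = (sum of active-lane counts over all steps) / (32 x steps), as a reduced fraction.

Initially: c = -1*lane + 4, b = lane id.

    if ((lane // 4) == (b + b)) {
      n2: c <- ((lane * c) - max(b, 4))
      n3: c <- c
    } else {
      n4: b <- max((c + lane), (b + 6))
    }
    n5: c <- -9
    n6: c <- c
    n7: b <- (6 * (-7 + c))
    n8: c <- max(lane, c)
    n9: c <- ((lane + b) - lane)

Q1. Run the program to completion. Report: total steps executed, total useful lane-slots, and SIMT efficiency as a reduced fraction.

Answer: 9 steps, 225 useful, 25/32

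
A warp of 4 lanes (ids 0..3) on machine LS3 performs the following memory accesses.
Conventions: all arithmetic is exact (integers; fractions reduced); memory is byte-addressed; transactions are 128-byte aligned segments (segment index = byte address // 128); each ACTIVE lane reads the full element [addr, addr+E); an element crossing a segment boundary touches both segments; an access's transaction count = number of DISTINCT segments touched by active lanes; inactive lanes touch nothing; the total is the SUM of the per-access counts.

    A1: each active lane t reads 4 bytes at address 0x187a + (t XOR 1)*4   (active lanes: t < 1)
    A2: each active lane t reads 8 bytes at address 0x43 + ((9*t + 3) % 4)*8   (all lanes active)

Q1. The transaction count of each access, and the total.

A1: 2 transactions
A2: 1 transaction

Answer: 2,1; total 3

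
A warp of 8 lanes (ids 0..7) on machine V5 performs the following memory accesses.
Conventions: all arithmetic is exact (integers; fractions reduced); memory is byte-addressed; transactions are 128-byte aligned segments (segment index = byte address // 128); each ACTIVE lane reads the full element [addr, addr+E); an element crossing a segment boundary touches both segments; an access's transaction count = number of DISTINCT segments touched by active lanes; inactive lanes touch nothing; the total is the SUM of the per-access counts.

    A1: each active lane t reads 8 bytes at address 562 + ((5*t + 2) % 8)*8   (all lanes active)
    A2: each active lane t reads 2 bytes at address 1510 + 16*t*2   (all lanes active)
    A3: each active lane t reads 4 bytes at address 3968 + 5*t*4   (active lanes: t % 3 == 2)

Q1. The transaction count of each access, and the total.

A1: 1 transaction
A2: 3 transactions
A3: 1 transaction

Answer: 1,3,1; total 5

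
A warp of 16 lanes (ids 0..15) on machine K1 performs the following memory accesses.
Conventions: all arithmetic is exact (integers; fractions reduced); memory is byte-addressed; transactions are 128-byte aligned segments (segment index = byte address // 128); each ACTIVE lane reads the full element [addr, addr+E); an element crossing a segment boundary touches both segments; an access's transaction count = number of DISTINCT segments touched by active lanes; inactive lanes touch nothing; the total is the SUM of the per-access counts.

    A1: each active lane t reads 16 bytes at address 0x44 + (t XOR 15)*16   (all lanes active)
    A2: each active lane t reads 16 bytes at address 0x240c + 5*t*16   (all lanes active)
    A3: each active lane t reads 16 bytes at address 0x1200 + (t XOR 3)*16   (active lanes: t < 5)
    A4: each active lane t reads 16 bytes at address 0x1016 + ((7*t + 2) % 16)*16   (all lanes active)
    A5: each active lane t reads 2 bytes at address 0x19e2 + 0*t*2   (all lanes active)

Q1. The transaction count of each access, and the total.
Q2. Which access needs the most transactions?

A1: 3 transactions
A2: 10 transactions
A3: 1 transaction
A4: 3 transactions
A5: 1 transaction

Answer: 3,10,1,3,1; total 18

Answer: A2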